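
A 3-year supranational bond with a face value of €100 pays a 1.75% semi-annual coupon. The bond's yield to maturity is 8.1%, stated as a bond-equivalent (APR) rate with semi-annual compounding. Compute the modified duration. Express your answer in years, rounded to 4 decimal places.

2.8142 years

Periodic yield y = 0.0405. First find Macaulay duration:
  t   CF        PV=CF/(1+0.0405)^t    t·PV
  1        0.875         0.8409         0.8409
  2        0.875         0.8082         1.6164
  3        0.875         0.7768         2.3303
  4        0.875         0.7465         2.9861
  5        0.875         0.7175         3.5873
  6      100.875        79.4934       476.9604
  Σ                     83.3833       488.3213
P = 83.3833; Macaulay duration = 488.3213 / 83.3833 = 5.85635 half-year periods = 2.92817 years.
Modified duration = D_Mac / (1 + y) = 2.92817 / 1.0405 = 2.81420 years.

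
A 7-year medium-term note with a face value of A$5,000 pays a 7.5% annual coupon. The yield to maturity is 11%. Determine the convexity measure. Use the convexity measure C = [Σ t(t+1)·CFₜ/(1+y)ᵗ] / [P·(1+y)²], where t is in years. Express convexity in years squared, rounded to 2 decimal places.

33.20

With y = 0.11:
  t   CF        PV=CF/(1+0.11)^t    t·PV        t(t+1)·PV
  1       375.00       337.8378       337.8378         675.6757
  2       375.00       304.3584       608.7168       1,826.1505
  3       375.00       274.1968       822.5903       3,290.3612
  4       375.00       247.0241       988.0965       4,940.4823
  5       375.00       222.5442     1,112.7212       6,676.3274
  6       375.00       200.4903     1,202.9419       8,420.5932
  7     5,375.00     2,588.9140    18,122.3977     144,979.1817
  Σ                  4,175.3657    23,195.3023     170,808.7720
P = 4,175.3657.
Convexity = Σ t(t+1)·PV / [P·(1+y)²] = 170,808.7720 / (4,175.3657 × 1.232100) = 33.20242.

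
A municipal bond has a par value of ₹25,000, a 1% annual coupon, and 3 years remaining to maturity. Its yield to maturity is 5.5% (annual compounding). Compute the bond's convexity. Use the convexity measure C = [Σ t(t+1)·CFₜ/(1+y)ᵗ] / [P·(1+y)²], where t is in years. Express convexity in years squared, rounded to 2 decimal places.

10.63

With y = 0.055:
  t   CF        PV=CF/(1+0.055)^t    t·PV        t(t+1)·PV
  1       250.00       236.9668       236.9668         473.9336
  2       250.00       224.6131       449.2262       1,347.6786
  3    25,250.00    21,503.2450    64,509.7351     258,038.9402
  Σ                 21,964.8249    65,195.9281     259,860.5525
P = 21,964.8249.
Convexity = Σ t(t+1)·PV / [P·(1+y)²] = 259,860.5525 / (21,964.8249 × 1.113025) = 10.62937.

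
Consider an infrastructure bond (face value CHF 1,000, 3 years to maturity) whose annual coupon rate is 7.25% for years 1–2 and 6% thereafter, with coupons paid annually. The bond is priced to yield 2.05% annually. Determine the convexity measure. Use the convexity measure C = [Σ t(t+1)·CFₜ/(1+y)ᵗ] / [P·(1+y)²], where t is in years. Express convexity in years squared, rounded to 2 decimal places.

10.57

With y = 0.0205:
  t   CF        PV=CF/(1+0.0205)^t    t·PV        t(t+1)·PV
  1        72.50        71.0436        71.0436         142.0872
  2        72.50        69.6165       139.2329         417.6988
  3     1,060.00       997.3942     2,992.1826      11,968.7304
  Σ                  1,138.0543     3,202.4591      12,528.5164
P = 1,138.0543.
Convexity = Σ t(t+1)·PV / [P·(1+y)²] = 12,528.5164 / (1,138.0543 × 1.041420) = 10.57087.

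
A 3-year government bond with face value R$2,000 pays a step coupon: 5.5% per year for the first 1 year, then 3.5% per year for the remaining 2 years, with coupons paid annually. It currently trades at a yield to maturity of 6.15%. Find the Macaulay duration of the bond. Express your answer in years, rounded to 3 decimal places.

2.858 years

Periodic yield y = 0.0615. Discount each cash flow and weight by its year:
  t   CF        PV=CF/(1+0.0615)^t    t·PV
  1       110.00       103.6269       103.6269
  2        70.00        62.1238       124.2476
  3     2,070.00     1,730.6544     5,191.9632
  Σ                  1,896.4051     5,419.8377
Price P = Σ PV = 1,896.4051.
Macaulay duration = Σ(t·PV) / P = 5,419.8377 / 1,896.4051 = 2.85795 years.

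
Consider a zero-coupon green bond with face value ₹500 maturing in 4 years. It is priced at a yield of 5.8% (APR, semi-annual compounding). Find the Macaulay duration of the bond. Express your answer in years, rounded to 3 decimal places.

4.000 years

A zero-coupon bond has a single cash flow at maturity, so its Macaulay duration equals its maturity: 4 years.
(Equivalently: 8 semi-annual periods ÷ 2 = 4 years.)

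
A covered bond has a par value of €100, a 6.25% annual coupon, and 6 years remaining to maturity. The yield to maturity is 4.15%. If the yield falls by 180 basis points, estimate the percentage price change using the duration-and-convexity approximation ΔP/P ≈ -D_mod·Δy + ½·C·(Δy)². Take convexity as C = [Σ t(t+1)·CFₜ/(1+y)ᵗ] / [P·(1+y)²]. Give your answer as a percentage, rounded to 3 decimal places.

+9.561%

With y = 0.0415:
  t   CF        PV=CF/(1+0.0415)^t    t·PV        t(t+1)·PV
  1         6.25         6.0010         6.0010          12.0019
  2         6.25         5.7618        11.5237          34.5711
  3         6.25         5.5323        16.5968          66.3871
  4         6.25         5.3118        21.2473         106.2363
  5         6.25         5.1002        25.5008         153.0047
  6       106.25        83.2479       499.4874       3,496.4118
  Σ                    110.9549       580.3569       3,868.6129
P = 110.9549; D_Mac = 5.23056 yrs; D_mod = 5.02214 yrs; C = 32.14327.
Duration effect: -5.02214 × (-0.018) = +0.090399
Convexity effect: 0.5 × 32.14327 × (-0.018)² = +0.0052072
ΔP/P ≈ +0.090399 + 0.0052072 = +0.095606 = +9.5606%.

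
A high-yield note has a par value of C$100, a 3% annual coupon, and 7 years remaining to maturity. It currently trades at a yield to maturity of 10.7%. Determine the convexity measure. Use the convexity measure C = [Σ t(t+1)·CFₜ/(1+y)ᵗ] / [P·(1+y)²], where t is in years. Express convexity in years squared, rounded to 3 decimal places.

39.159

With y = 0.107:
  t   CF        PV=CF/(1+0.107)^t    t·PV        t(t+1)·PV
  1         3.00         2.7100         2.7100           5.4201
  2         3.00         2.4481         4.8962          14.6885
  3         3.00         2.2115         6.6344          26.5375
  4         3.00         1.9977         7.9908          39.9540
  5         3.00         1.8046         9.0230          54.1383
  6         3.00         1.6302         9.7811          68.4676
  7       103.00        50.5596       353.9174       2,831.3392
  Σ                     63.3617       394.9529       3,040.5451
P = 63.3617.
Convexity = Σ t(t+1)·PV / [P·(1+y)²] = 3,040.5451 / (63.3617 × 1.225449) = 39.15881.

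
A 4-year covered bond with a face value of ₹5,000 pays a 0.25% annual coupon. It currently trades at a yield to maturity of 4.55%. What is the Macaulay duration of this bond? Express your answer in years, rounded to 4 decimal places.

3.9835 years

Periodic yield y = 0.0455. Discount each cash flow and weight by its year:
  t   CF        PV=CF/(1+0.0455)^t    t·PV
  1        12.50        11.9560        11.9560
  2        12.50        11.4357        22.8714
  3        12.50        10.9380        32.8140
  4     5,012.50     4,195.2538    16,781.0151
  Σ                  4,229.5835    16,848.6565
Price P = Σ PV = 4,229.5835.
Macaulay duration = Σ(t·PV) / P = 16,848.6565 / 4,229.5835 = 3.98353 years.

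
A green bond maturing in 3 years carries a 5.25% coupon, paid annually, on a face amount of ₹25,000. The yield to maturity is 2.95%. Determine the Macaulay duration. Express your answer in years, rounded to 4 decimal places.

Periodic yield y = 0.0295. Discount each cash flow and weight by its year:
  t   CF        PV=CF/(1+0.0295)^t    t·PV
  1     1,312.50     1,274.8907     1,274.8907
  2     1,312.50     1,238.3591     2,476.7183
  3    26,312.50    24,114.7665    72,344.2994
  Σ                 26,628.0163    76,095.9084
Price P = Σ PV = 26,628.0163.
Macaulay duration = Σ(t·PV) / P = 76,095.9084 / 26,628.0163 = 2.85774 years.

2.8577 years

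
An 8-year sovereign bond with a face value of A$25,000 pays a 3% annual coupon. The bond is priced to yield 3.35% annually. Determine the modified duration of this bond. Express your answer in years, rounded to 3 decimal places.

6.985 years

Periodic yield y = 0.0335. First find Macaulay duration:
  t   CF        PV=CF/(1+0.0335)^t    t·PV
  1       750.00       725.6894       725.6894
  2       750.00       702.1668     1,404.3336
  3       750.00       679.4067     2,038.2201
  4       750.00       657.3843     2,629.5373
  5       750.00       636.0758     3,180.3789
  6       750.00       615.4579     3,692.7476
  7       750.00       595.5084     4,168.5588
  8    25,750.00    19,783.0562   158,264.4499
  Σ                 24,394.7456   176,103.9157
P = 24,394.7456; Macaulay duration = 176,103.9157 / 24,394.7456 = 7.21893 years.
Modified duration = D_Mac / (1 + y) = 7.21893 / 1.0335 = 6.98493 years.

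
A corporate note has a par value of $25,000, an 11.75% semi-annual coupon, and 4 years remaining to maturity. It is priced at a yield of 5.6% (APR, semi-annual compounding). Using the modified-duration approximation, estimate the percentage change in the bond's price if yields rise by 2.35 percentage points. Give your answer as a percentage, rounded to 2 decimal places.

-7.72%

Periodic yield y = 0.028. Modified duration first:
  t   CF        PV=CF/(1+0.028)^t    t·PV
  1     1,468.75     1,428.7451     1,428.7451
  2     1,468.75     1,389.8299     2,779.6598
  3     1,468.75     1,351.9746     4,055.9238
  4     1,468.75     1,315.1504     5,260.6016
  5     1,468.75     1,279.3292     6,396.6459
  6     1,468.75     1,244.4836     7,466.9018
  7     1,468.75     1,210.5872     8,474.1104
  8    26,468.75    21,222.1077   169,776.8618
  Σ                 30,442.2078   205,639.4503
P = 30,442.2078; D_Mac = 6.75508 half-year periods = 3.37754 yrs; D_mod = 3.37754/(1+0.028) = 3.28554 yrs.
ΔP/P ≈ -D_mod · Δy = -3.28554 × (+0.0235) = -0.077210 = -7.7210%.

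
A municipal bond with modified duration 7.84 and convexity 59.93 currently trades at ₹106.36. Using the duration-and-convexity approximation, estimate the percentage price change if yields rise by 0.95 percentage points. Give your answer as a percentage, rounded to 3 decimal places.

Duration effect: -D_mod·Δy = -7.84 × (+0.0095) = -0.074480
Convexity effect: ½·C·(Δy)² = 0.5 × 59.93 × (0.0095)² = +0.00270434125
ΔP/P ≈ -0.074480 + 0.00270434125 = -0.07177565875
= -7.177565875%.

-7.178%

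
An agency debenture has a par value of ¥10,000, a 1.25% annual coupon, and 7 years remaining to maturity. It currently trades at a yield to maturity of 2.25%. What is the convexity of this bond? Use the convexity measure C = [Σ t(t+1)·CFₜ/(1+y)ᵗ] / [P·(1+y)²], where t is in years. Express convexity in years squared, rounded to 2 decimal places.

With y = 0.0225:
  t   CF        PV=CF/(1+0.0225)^t    t·PV        t(t+1)·PV
  1       125.00       122.2494       122.2494         244.4988
  2       125.00       119.5593       239.1186         717.3558
  3       125.00       116.9284       350.7852       1,403.1410
  4       125.00       114.3554       457.4217       2,287.1084
  5       125.00       111.8390       559.1952       3,355.1712
  6       125.00       109.3780       656.2682       4,593.8774
  7    10,125.00     8,664.6658    60,652.6604     485,221.2833
  Σ                  9,358.9754    63,037.6987     497,822.4359
P = 9,358.9754.
Convexity = Σ t(t+1)·PV / [P·(1+y)²] = 497,822.4359 / (9,358.9754 × 1.045506) = 50.87677.

50.88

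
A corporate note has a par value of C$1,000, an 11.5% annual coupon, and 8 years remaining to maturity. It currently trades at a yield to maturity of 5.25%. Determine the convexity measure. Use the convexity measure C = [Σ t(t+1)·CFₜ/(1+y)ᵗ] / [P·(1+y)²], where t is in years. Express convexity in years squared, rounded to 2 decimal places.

With y = 0.0525:
  t   CF        PV=CF/(1+0.0525)^t    t·PV        t(t+1)·PV
  1       115.00       109.2637       109.2637         218.5273
  2       115.00       103.8135       207.6269         622.8807
  3       115.00        98.6351       295.9053       1,183.6213
  4       115.00        93.7151       374.8603       1,874.3013
  5       115.00        89.0404       445.2022       2,671.2133
  6       115.00        84.5990       507.5940       3,553.1579
  7       115.00        80.3791       562.6537       4,501.2293
  8     1,115.00       740.4539     5,923.6313      53,312.6816
  Σ                  1,399.8997     8,426.7373      67,937.6127
P = 1,399.8997.
Convexity = Σ t(t+1)·PV / [P·(1+y)²] = 67,937.6127 / (1,399.8997 × 1.107756) = 43.80959.

43.81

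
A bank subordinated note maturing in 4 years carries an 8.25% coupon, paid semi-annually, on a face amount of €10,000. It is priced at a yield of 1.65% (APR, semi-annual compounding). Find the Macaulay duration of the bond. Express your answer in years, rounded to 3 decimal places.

3.551 years

Periodic yield y = 0.00825. Discount each cash flow and weight by its period:
  t   CF        PV=CF/(1+0.00825)^t    t·PV
  1       412.50       409.1247       409.1247
  2       412.50       405.7771       811.5541
  3       412.50       402.4568     1,207.3704
  4       412.50       399.1637     1,596.6548
  5       412.50       395.8975     1,979.4877
  6       412.50       392.6581     2,355.9486
  7       412.50       389.4452     2,726.1163
  8    10,412.50     9,750.1022    78,000.8178
  Σ                 12,544.6253    89,087.0744
Price P = Σ PV = 12,544.6253.
Macaulay duration = Σ(t·PV) / P = 89,087.0744 / 12,544.6253 = 7.10161 half-year periods.
In years: 7.10161 / 2 = 3.55081 years.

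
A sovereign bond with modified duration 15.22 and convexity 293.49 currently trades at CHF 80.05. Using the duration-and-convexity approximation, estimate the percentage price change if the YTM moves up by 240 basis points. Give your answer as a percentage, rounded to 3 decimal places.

Duration effect: -D_mod·Δy = -15.22 × (+0.024) = -0.365280
Convexity effect: ½·C·(Δy)² = 0.5 × 293.49 × (0.024)² = +0.08452512
ΔP/P ≈ -0.365280 + 0.08452512 = -0.28075488
= -28.075488%.

-28.075%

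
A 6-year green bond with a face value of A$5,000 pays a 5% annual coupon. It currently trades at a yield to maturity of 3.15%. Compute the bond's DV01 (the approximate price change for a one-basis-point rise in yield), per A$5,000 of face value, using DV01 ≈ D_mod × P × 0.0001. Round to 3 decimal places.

A$2.860

Periodic yield y = 0.0315.
  t   CF        PV=CF/(1+0.0315)^t    t·PV
  1       250.00       242.3655       242.3655
  2       250.00       234.9641       469.9282
  3       250.00       227.7888       683.3663
  4       250.00       220.8325       883.3302
  5       250.00       214.0888     1,070.4438
  6     5,250.00     4,358.5688    26,151.4130
  Σ                  5,498.6085    29,500.8470
P = 5,498.6085; D_Mac = 5.36515 yrs; D_mod = 5.20131 yrs.
DV01 ≈ 5.20131 × 5,498.6085 × 0.0001 = 2.859995.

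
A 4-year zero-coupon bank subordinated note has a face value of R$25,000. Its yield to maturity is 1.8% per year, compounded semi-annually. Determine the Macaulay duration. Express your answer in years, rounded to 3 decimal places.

A zero-coupon bond has a single cash flow at maturity, so its Macaulay duration equals its maturity: 4 years.
(Equivalently: 8 semi-annual periods ÷ 2 = 4 years.)

4.000 years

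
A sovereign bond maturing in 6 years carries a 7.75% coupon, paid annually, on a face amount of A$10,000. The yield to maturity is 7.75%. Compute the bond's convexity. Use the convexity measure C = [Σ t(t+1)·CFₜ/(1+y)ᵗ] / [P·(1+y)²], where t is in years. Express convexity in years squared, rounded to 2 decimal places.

With y = 0.0775:
  t   CF        PV=CF/(1+0.0775)^t    t·PV        t(t+1)·PV
  1       775.00       719.2575       719.2575       1,438.5151
  2       775.00       667.5244     1,335.0488       4,005.1464
  3       775.00       619.5122     1,858.5366       7,434.1464
  4       775.00       574.9533     2,299.8133      11,499.0664
  5       775.00       533.5994     2,667.9969      16,007.9811
  6    10,775.00     6,885.1532    41,310.9190     289,176.4329
  Σ                 10,000.0000    50,191.5721     329,561.2884
P = 10,000.0000.
Convexity = Σ t(t+1)·PV / [P·(1+y)²] = 329,561.2884 / (10,000.0000 × 1.161006) = 28.38583.

28.39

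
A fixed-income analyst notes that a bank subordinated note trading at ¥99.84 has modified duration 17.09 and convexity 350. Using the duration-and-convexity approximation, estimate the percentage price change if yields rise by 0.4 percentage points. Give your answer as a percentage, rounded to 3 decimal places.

-6.556%

Duration effect: -D_mod·Δy = -17.09 × (+0.004) = -0.068360
Convexity effect: ½·C·(Δy)² = 0.5 × 350 × (0.004)² = +0.0028000
ΔP/P ≈ -0.068360 + 0.0028000 = -0.065560
= -6.5560%.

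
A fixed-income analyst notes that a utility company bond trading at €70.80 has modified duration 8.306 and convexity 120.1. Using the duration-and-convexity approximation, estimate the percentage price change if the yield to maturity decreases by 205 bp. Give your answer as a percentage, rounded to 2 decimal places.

Duration effect: -D_mod·Δy = -8.306 × (-0.0205) = +0.170273
Convexity effect: ½·C·(Δy)² = 0.5 × 120.1 × (-0.0205)² = +0.0252360125
ΔP/P ≈ +0.170273 + 0.0252360125 = +0.1955090125
= +19.55090125%.

+19.55%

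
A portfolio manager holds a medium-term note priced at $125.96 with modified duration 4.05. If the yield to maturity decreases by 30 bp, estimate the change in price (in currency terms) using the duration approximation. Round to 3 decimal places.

+$1.530

Duration approximation: ΔP/P ≈ -D_mod · Δy = -4.05 × (-0.003) = +0.012150.
ΔP ≈ 125.96 × (+0.012150) = +1.530414.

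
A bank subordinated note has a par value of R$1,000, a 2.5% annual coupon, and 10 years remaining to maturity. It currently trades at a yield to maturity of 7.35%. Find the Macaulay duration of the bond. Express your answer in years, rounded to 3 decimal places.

Periodic yield y = 0.0735. Discount each cash flow and weight by its year:
  t   CF        PV=CF/(1+0.0735)^t    t·PV
  1        25.00        23.2883        23.2883
  2        25.00        21.6938        43.3876
  3        25.00        20.2085        60.6255
  4        25.00        18.8249        75.2995
  5        25.00        17.5360        87.6798
  6        25.00        16.3353        98.0119
  7        25.00        15.2169       106.5182
  8        25.00        14.1750       113.4001
  9        25.00        13.2045       118.8404
  10    1,025.00       504.3167     5,043.1673
  Σ                    664.7999     5,770.2187
Price P = Σ PV = 664.7999.
Macaulay duration = Σ(t·PV) / P = 5,770.2187 / 664.7999 = 8.67963 years.

8.680 years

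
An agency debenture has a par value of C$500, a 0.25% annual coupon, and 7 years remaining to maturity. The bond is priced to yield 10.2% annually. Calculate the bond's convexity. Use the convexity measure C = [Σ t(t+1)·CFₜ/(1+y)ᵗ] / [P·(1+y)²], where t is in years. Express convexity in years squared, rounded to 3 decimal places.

With y = 0.102:
  t   CF        PV=CF/(1+0.102)^t    t·PV        t(t+1)·PV
  1         1.25         1.1343         1.1343           2.2686
  2         1.25         1.0293         2.0586           6.1759
  3         1.25         0.9340         2.8021          11.2085
  4         1.25         0.8476         3.3903          16.9517
  5         1.25         0.7691         3.8457          23.0740
  6         1.25         0.6979         4.1877          29.3136
  7       501.25       253.9705     1,777.7933      14,222.3464
  Σ                    259.3828     1,795.2120      14,311.3387
P = 259.3828.
Convexity = Σ t(t+1)·PV / [P·(1+y)²] = 14,311.3387 / (259.3828 × 1.214404) = 45.43347.

45.433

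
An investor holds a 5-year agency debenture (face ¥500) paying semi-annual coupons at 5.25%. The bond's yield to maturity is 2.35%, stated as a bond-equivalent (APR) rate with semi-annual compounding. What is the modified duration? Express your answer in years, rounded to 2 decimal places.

4.45 years

Periodic yield y = 0.01175. First find Macaulay duration:
  t   CF        PV=CF/(1+0.01175)^t    t·PV
  1       13.125        12.9726        12.9726
  2       13.125        12.8219        25.6438
  3       13.125        12.6730        38.0190
  4       13.125        12.5258        50.1033
  5       13.125        12.3804        61.9018
  6       13.125        12.2366        73.4195
  7       13.125        12.0945        84.6613
  8       13.125        11.9540        95.6321
  9       13.125        11.8152       106.3366
  10     513.125       456.5528     4,565.5283
  Σ                    568.0268     5,114.2184
P = 568.0268; Macaulay duration = 5,114.2184 / 568.0268 = 9.00348 half-year periods = 4.50174 years.
Modified duration = D_Mac / (1 + y) = 4.50174 / 1.01175 = 4.44946 years.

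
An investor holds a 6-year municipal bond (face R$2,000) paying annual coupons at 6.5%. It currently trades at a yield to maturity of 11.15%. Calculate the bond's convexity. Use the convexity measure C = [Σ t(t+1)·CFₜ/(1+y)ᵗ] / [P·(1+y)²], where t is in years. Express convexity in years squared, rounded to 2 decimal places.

With y = 0.1115:
  t   CF        PV=CF/(1+0.1115)^t    t·PV        t(t+1)·PV
  1       130.00       116.9591       116.9591         233.9181
  2       130.00       105.2263       210.4527         631.3580
  3       130.00        94.6706       284.0117       1,136.0467
  4       130.00        85.1737       340.6948       1,703.4739
  5       130.00        76.6295       383.1475       2,298.8851
  6     2,130.00     1,129.5951     6,777.5706      47,442.9944
  Σ                  1,608.2543     8,112.8363      53,446.6762
P = 1,608.2543.
Convexity = Σ t(t+1)·PV / [P·(1+y)²] = 53,446.6762 / (1,608.2543 × 1.235432) = 26.89968.

26.90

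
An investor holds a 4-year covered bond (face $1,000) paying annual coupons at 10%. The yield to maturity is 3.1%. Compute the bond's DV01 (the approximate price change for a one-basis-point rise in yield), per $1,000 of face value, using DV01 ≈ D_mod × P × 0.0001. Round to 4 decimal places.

$0.4319

Periodic yield y = 0.031.
  t   CF        PV=CF/(1+0.031)^t    t·PV
  1       100.00        96.9932        96.9932
  2       100.00        94.0768       188.1537
  3       100.00        91.2481       273.7444
  4     1,100.00       973.5495     3,894.1979
  Σ                  1,255.8676     4,453.0892
P = 1,255.8676; D_Mac = 3.54583 yrs; D_mod = 3.43921 yrs.
DV01 ≈ 3.43921 × 1,255.8676 × 0.0001 = 0.431919.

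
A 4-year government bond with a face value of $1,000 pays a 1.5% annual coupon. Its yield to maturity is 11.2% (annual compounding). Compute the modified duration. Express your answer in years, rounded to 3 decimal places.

3.500 years

Periodic yield y = 0.112. First find Macaulay duration:
  t   CF        PV=CF/(1+0.112)^t    t·PV
  1        15.00        13.4892        13.4892
  2        15.00        12.1306        24.2612
  3        15.00        10.9088        32.7264
  4     1,015.00       663.8147     2,655.2590
  Σ                    700.3433     2,725.7357
P = 700.3433; Macaulay duration = 2,725.7357 / 700.3433 = 3.89200 years.
Modified duration = D_Mac / (1 + y) = 3.89200 / 1.112 = 3.50000 years.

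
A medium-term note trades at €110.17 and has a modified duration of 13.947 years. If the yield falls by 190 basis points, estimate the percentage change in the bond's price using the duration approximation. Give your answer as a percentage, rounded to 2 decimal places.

Duration approximation: ΔP/P ≈ -D_mod · Δy = -13.947 × (-0.019) = +0.264993.
As a percentage: +26.4993%.

+26.50%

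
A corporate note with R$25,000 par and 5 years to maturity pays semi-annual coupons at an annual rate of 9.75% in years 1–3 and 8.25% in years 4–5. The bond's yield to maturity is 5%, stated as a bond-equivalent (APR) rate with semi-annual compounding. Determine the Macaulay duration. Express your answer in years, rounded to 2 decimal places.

Periodic yield y = 0.025. Discount each cash flow and weight by its period:
  t   CF        PV=CF/(1+0.025)^t    t·PV
  1     1,218.75     1,189.0244     1,189.0244
  2     1,218.75     1,160.0238     2,320.0476
  3     1,218.75     1,131.7305     3,395.1916
  4     1,218.75     1,104.1273     4,416.5094
  5     1,218.75     1,077.1974     5,385.9871
  6     1,218.75     1,050.9243     6,305.5458
  7     1,031.25       867.5548     6,072.8834
  8     1,031.25       846.3949     6,771.1592
  9     1,031.25       825.7511     7,431.7601
  10   26,031.25    20,335.5709   203,355.7089
  Σ                 29,588.2995   246,643.8175
Price P = Σ PV = 29,588.2995.
Macaulay duration = Σ(t·PV) / P = 246,643.8175 / 29,588.2995 = 8.33586 half-year periods.
In years: 8.33586 / 2 = 4.16793 years.

4.17 years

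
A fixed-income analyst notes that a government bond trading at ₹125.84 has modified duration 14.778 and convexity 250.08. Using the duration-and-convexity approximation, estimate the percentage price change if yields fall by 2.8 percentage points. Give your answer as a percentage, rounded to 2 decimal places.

+51.18%

Duration effect: -D_mod·Δy = -14.778 × (-0.028) = +0.413784
Convexity effect: ½·C·(Δy)² = 0.5 × 250.08 × (-0.028)² = +0.09803136
ΔP/P ≈ +0.413784 + 0.09803136 = +0.51181536
= +51.181536%.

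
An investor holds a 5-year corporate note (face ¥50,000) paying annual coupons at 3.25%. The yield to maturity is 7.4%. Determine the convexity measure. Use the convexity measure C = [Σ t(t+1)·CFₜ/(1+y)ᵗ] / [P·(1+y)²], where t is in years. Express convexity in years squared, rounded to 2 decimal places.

With y = 0.074:
  t   CF        PV=CF/(1+0.074)^t    t·PV        t(t+1)·PV
  1     1,625.00     1,513.0354     1,513.0354       3,026.0708
  2     1,625.00     1,408.7853     2,817.5705       8,452.7116
  3     1,625.00     1,311.7181     3,935.1544      15,740.6176
  4     1,625.00     1,221.3390     4,885.3562      24,426.7808
  5    51,625.00    36,127.5622   180,637.8112   1,083,826.8671
  Σ                 41,582.4401   193,788.9277   1,135,473.0478
P = 41,582.4401.
Convexity = Σ t(t+1)·PV / [P·(1+y)²] = 1,135,473.0478 / (41,582.4401 × 1.153476) = 23.67327.

23.67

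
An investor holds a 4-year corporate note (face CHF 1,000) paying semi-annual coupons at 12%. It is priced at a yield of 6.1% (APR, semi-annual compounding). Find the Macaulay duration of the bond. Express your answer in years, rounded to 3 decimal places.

Periodic yield y = 0.0305. Discount each cash flow and weight by its period:
  t   CF        PV=CF/(1+0.0305)^t    t·PV
  1        60.00        58.2242        58.2242
  2        60.00        56.5009       113.0018
  3        60.00        54.8286       164.4858
  4        60.00        53.2058       212.8233
  5        60.00        51.6311       258.1554
  6        60.00        50.1029       300.6177
  7        60.00        48.6200       340.3403
  8     1,060.00       833.5313     6,668.2501
  Σ                  1,206.6448     8,115.8986
Price P = Σ PV = 1,206.6448.
Macaulay duration = Σ(t·PV) / P = 8,115.8986 / 1,206.6448 = 6.72600 half-year periods.
In years: 6.72600 / 2 = 3.36300 years.

3.363 years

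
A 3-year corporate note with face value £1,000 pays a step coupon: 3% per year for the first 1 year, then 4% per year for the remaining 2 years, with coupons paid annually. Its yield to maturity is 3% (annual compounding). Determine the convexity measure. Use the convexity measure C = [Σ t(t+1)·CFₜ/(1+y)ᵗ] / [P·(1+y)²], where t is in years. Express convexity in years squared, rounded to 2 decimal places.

10.83

With y = 0.03:
  t   CF        PV=CF/(1+0.03)^t    t·PV        t(t+1)·PV
  1        30.00        29.1262        29.1262          58.2524
  2        40.00        37.7038        75.4077         226.2230
  3     1,040.00       951.7473     2,855.2420      11,420.9679
  Σ                  1,018.5774     2,959.7759      11,705.4434
P = 1,018.5774.
Convexity = Σ t(t+1)·PV / [P·(1+y)²] = 11,705.4434 / (1,018.5774 × 1.060900) = 10.83227.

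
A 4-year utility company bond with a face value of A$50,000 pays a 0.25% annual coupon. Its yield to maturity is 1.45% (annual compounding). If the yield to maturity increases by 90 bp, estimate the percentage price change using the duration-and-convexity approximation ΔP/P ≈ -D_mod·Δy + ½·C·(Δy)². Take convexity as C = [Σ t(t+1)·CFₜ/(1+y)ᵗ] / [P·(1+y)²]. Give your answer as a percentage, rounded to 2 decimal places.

-3.46%

With y = 0.0145:
  t   CF        PV=CF/(1+0.0145)^t    t·PV        t(t+1)·PV
  1       125.00       123.2134       123.2134         246.4268
  2       125.00       121.4523       242.9047         728.7141
  3       125.00       119.7165       359.1494       1,436.5975
  4    50,125.00    47,320.1574   189,280.6294     946,403.1471
  Σ                 47,684.5396   190,005.8969     948,814.8855
P = 47,684.5396; D_Mac = 3.98464 yrs; D_mod = 3.92769 yrs; C = 19.33302.
Duration effect: -3.92769 × (+0.009) = -0.035349
Convexity effect: 0.5 × 19.33302 × (0.009)² = +0.0007830
ΔP/P ≈ -0.035349 + 0.0007830 = -0.034566 = -3.4566%.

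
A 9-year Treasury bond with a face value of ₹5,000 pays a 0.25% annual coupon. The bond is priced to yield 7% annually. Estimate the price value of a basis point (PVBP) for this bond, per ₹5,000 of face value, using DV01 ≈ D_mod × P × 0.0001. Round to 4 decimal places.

Periodic yield y = 0.07.
  t   CF        PV=CF/(1+0.07)^t    t·PV
  1        12.50        11.6822        11.6822
  2        12.50        10.9180        21.8360
  3        12.50        10.2037        30.6112
  4        12.50         9.5362        38.1448
  5        12.50         8.9123        44.5616
  6        12.50         8.3293        49.9757
  7        12.50         7.7844        54.4906
  8        12.50         7.2751        58.2009
  9     5,012.50     2,726.4679    24,538.2110
  Σ                  2,801.1091    24,847.7139
P = 2,801.1091; D_Mac = 8.87067 yrs; D_mod = 8.29035 yrs.
DV01 ≈ 8.29035 × 2,801.1091 × 0.0001 = 2.322216.

₹2.3222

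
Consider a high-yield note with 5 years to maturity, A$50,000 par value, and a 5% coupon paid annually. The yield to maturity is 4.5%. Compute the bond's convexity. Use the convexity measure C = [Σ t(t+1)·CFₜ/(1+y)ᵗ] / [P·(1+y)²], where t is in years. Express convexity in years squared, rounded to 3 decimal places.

With y = 0.045:
  t   CF        PV=CF/(1+0.045)^t    t·PV        t(t+1)·PV
  1     2,500.00     2,392.3445     2,392.3445       4,784.6890
  2     2,500.00     2,289.3249     4,578.6498      13,735.9493
  3     2,500.00     2,190.7415     6,572.2245      26,288.8981
  4     2,500.00     2,096.4034     8,385.6134      41,928.0672
  5    52,500.00    42,128.6799   210,643.3997   1,263,860.3982
  Σ                 51,097.4942   232,572.2319   1,350,598.0018
P = 51,097.4942.
Convexity = Σ t(t+1)·PV / [P·(1+y)²] = 1,350,598.0018 / (51,097.4942 × 1.092025) = 24.20438.

24.204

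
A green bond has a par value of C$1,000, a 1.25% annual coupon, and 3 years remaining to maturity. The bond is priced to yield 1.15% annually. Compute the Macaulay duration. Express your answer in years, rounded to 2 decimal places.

2.96 years

Periodic yield y = 0.0115. Discount each cash flow and weight by its year:
  t   CF        PV=CF/(1+0.0115)^t    t·PV
  1        12.50        12.3579        12.3579
  2        12.50        12.2174        24.4348
  3     1,012.50       978.3570     2,935.0711
  Σ                  1,002.9323     2,971.8637
Price P = Σ PV = 1,002.9323.
Macaulay duration = Σ(t·PV) / P = 2,971.8637 / 1,002.9323 = 2.96317 years.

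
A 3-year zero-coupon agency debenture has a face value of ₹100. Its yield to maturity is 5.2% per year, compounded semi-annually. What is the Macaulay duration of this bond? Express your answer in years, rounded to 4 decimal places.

A zero-coupon bond has a single cash flow at maturity, so its Macaulay duration equals its maturity: 3 years.
(Equivalently: 6 semi-annual periods ÷ 2 = 3 years.)

3.0000 years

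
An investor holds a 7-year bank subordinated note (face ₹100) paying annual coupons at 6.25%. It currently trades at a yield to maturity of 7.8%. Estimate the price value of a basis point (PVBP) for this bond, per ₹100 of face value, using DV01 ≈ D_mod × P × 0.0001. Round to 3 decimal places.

Periodic yield y = 0.078.
  t   CF        PV=CF/(1+0.078)^t    t·PV
  1         6.25         5.7978         5.7978
  2         6.25         5.3783        10.7565
  3         6.25         4.9891        14.9674
  4         6.25         4.6281        18.5125
  5         6.25         4.2933        21.4663
  6         6.25         3.9826        23.8956
  7       106.25        62.8055       439.6384
  Σ                     91.8746       535.0345
P = 91.8746; D_Mac = 5.82353 yrs; D_mod = 5.40216 yrs.
DV01 ≈ 5.40216 × 91.8746 × 0.0001 = 0.049632.

₹0.050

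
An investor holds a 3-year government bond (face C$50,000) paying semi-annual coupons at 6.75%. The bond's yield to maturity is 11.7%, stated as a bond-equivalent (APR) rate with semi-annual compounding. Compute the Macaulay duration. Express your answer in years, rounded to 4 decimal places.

2.7468 years

Periodic yield y = 0.0585. Discount each cash flow and weight by its period:
  t   CF        PV=CF/(1+0.0585)^t    t·PV
  1     1,687.50     1,594.2371     1,594.2371
  2     1,687.50     1,506.1286     3,012.2572
  3     1,687.50     1,422.8896     4,268.6687
  4     1,687.50     1,344.2509     5,377.0036
  5     1,687.50     1,269.9583     6,349.7916
  6    51,687.50    36,748.5623   220,491.3737
  Σ                 43,886.0268   241,093.3319
Price P = Σ PV = 43,886.0268.
Macaulay duration = Σ(t·PV) / P = 241,093.3319 / 43,886.0268 = 5.49362 half-year periods.
In years: 5.49362 / 2 = 2.74681 years.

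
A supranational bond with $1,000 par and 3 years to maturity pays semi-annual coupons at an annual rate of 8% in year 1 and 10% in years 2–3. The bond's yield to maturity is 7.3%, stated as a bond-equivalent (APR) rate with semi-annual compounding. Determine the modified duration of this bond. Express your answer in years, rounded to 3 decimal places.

Periodic yield y = 0.0365. First find Macaulay duration:
  t   CF        PV=CF/(1+0.0365)^t    t·PV
  1        40.00        38.5914        38.5914
  2        40.00        37.2324        74.4649
  3        50.00        44.9016       134.7049
  4        50.00        43.3204       173.2817
  5        50.00        41.7949       208.9746
  6     1,050.00       846.7856     5,080.7136
  Σ                  1,052.6264     5,710.7310
P = 1,052.6264; Macaulay duration = 5,710.7310 / 1,052.6264 = 5.42522 half-year periods = 2.71261 years.
Modified duration = D_Mac / (1 + y) = 2.71261 / 1.0365 = 2.61709 years.

2.617 years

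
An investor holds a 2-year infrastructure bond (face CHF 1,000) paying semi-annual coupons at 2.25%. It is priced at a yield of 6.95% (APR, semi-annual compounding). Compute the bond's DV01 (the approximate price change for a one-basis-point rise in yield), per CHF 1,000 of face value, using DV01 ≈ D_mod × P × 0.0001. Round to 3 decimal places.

Periodic yield y = 0.03475.
  t   CF        PV=CF/(1+0.03475)^t    t·PV
  1        11.25        10.8722        10.8722
  2        11.25        10.5071        21.0141
  3        11.25        10.1542        30.4626
  4     1,011.25       882.0979     3,528.3917
  Σ                    913.6314     3,590.7406
P = 913.6314; D_Mac = 3.93019 half-year periods = 1.96509 yrs; D_mod = 1.89910 yrs.
DV01 ≈ 1.89910 × 913.6314 × 0.0001 = 0.173508.

CHF 0.174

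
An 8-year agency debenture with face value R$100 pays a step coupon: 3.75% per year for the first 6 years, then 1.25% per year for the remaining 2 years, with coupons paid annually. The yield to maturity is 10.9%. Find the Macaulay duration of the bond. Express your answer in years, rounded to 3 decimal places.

6.733 years

Periodic yield y = 0.109. Discount each cash flow and weight by its year:
  t   CF        PV=CF/(1+0.109)^t    t·PV
  1         3.75         3.3814         3.3814
  2         3.75         3.0491         6.0982
  3         3.75         2.7494         8.2482
  4         3.75         2.4792         9.9167
  5         3.75         2.2355        11.1775
  6         3.75         2.0158        12.0946
  7         1.25         0.6059         4.2412
  8       101.25        44.2530       354.0240
  Σ                     60.7692       409.1817
Price P = Σ PV = 60.7692.
Macaulay duration = Σ(t·PV) / P = 409.1817 / 60.7692 = 6.73337 years.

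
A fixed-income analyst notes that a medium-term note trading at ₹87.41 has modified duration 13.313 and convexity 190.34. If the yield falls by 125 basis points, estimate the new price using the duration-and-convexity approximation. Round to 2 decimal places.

₹103.26

Duration effect: -D_mod·Δy = -13.313 × (-0.0125) = +0.1664125
Convexity effect: ½·C·(Δy)² = 0.5 × 190.34 × (-0.0125)² = +0.0148703125
ΔP/P ≈ +0.1664125 + 0.0148703125 = +0.1812828125
New price ≈ 87.41 × (1 + 0.1812828125) = 103.255930640625.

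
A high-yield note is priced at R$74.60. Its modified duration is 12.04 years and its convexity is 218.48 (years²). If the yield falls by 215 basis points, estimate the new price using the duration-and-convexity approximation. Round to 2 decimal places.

R$97.68

Duration effect: -D_mod·Δy = -12.04 × (-0.0215) = +0.258860
Convexity effect: ½·C·(Δy)² = 0.5 × 218.48 × (-0.0215)² = +0.05049619
ΔP/P ≈ +0.258860 + 0.05049619 = +0.30935619
New price ≈ 74.60 × (1 + 0.30935619) = 97.677971774.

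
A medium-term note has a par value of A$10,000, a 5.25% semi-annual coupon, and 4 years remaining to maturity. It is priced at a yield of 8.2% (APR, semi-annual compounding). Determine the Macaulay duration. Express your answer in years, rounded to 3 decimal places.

Periodic yield y = 0.041. Discount each cash flow and weight by its period:
  t   CF        PV=CF/(1+0.041)^t    t·PV
  1       262.50       252.1614       252.1614
  2       262.50       242.2300       484.4599
  3       262.50       232.6897       698.0690
  4       262.50       223.5251       894.1006
  5       262.50       214.7216     1,073.6078
  6       262.50       206.2647     1,237.5883
  7       262.50       198.1409     1,386.9865
  8    10,262.50     7,441.2746    59,530.1972
  Σ                  9,011.0080    65,557.1707
Price P = Σ PV = 9,011.0080.
Macaulay duration = Σ(t·PV) / P = 65,557.1707 / 9,011.0080 = 7.27523 half-year periods.
In years: 7.27523 / 2 = 3.63762 years.

3.638 years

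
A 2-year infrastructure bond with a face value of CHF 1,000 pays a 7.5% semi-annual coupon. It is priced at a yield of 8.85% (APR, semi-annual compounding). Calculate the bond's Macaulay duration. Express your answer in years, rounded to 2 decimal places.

1.89 years

Periodic yield y = 0.04425. Discount each cash flow and weight by its period:
  t   CF        PV=CF/(1+0.04425)^t    t·PV
  1        37.50        35.9109        35.9109
  2        37.50        34.3892        68.7784
  3        37.50        32.9320        98.7959
  4     1,037.50       872.5095     3,490.0380
  Σ                    975.7416     3,693.5234
Price P = Σ PV = 975.7416.
Macaulay duration = Σ(t·PV) / P = 3,693.5234 / 975.7416 = 3.78535 half-year periods.
In years: 3.78535 / 2 = 1.89267 years.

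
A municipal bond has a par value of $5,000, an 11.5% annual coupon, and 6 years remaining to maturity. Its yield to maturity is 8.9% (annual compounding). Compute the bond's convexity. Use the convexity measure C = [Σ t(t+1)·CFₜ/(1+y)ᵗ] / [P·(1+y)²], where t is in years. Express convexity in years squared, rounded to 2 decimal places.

With y = 0.089:
  t   CF        PV=CF/(1+0.089)^t    t·PV        t(t+1)·PV
  1       575.00       528.0073       528.0073       1,056.0147
  2       575.00       484.8552       969.7105       2,909.1314
  3       575.00       445.2298     1,335.6893       5,342.7574
  4       575.00       408.8428     1,635.3711       8,176.8555
  5       575.00       375.4295     1,877.1477      11,262.8863
  6     5,575.00     3,342.5475    20,055.2853     140,386.9968
  Σ                  5,584.9122    26,401.2112     169,134.6420
P = 5,584.9122.
Convexity = Σ t(t+1)·PV / [P·(1+y)²] = 169,134.6420 / (5,584.9122 × 1.185921) = 25.53645.

25.54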